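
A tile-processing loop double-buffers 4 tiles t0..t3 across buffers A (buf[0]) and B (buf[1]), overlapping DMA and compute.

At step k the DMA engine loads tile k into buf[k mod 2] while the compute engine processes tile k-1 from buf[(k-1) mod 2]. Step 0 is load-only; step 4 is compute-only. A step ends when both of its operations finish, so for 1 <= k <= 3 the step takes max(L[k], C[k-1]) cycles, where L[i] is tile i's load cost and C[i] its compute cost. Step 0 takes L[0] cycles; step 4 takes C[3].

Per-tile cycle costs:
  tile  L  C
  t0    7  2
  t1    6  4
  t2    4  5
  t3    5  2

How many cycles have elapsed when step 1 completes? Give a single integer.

k=0 load=t0/7c comp=- wait=7 total=7
k=1 load=t1/6c comp=t0/2c wait=6 total=13
k=2 load=t2/4c comp=t1/4c wait=4 total=17
k=3 load=t3/5c comp=t2/5c wait=5 total=22
k=4 load=- comp=t3/2c wait=2 total=24

end_cycle[1] = 13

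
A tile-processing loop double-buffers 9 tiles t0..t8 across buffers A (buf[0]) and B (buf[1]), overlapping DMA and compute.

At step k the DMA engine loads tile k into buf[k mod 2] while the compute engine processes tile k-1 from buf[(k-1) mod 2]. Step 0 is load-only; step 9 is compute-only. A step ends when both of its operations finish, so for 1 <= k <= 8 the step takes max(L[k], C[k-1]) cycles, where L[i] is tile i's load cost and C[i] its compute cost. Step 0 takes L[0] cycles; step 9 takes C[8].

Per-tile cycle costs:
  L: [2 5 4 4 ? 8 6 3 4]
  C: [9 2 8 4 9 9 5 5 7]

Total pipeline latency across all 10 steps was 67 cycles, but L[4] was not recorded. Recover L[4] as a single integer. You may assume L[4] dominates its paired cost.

step 0: dur = L[0]=2 = 2
step 1: dur = max(L[1]=5, C[0]=9) = 9
step 2: dur = max(L[2]=4, C[1]=2) = 4
step 3: dur = max(L[3]=4, C[2]=8) = 8
step 4: dur = max(L[4]=?, C[3]=4) = L[4]  (unknown; binding)
step 5: dur = max(L[5]=8, C[4]=9) = 9
step 6: dur = max(L[6]=6, C[5]=9) = 9
step 7: dur = max(L[7]=3, C[6]=5) = 5
step 8: dur = max(L[8]=4, C[7]=5) = 5
step 9: dur = C[8]=7 = 7
sum of known step durations = 58
dur[4] = total - known = 67 - 58 = 9
L[4] is the binding max in step 4, so L[4] = dur[4] = 9

L[4] = 9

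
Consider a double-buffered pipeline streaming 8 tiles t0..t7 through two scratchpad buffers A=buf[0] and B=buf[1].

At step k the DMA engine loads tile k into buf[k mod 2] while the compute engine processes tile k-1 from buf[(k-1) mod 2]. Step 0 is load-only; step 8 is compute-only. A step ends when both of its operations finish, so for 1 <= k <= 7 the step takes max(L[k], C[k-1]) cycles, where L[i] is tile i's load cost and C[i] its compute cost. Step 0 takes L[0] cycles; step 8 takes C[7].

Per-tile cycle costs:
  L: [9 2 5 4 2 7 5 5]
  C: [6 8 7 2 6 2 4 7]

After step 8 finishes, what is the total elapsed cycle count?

  0. 9=9c; end=9; A:t0 B:-
  1. max(2,6)=6c; end=15; A:t0 B:t1
  2. max(5,8)=8c; end=23; A:t2 B:t1
  3. max(4,7)=7c; end=30; A:t2 B:t3
  4. max(2,2)=2c; end=32; A:t4 B:t3
  5. max(7,6)=7c; end=39; A:t4 B:t5
  6. max(5,2)=5c; end=44; A:t6 B:t5
  7. max(5,4)=5c; end=49; A:t6 B:t7
  8. 7=7c; end=56; A:t6 B:t7

end_cycle[8] = 56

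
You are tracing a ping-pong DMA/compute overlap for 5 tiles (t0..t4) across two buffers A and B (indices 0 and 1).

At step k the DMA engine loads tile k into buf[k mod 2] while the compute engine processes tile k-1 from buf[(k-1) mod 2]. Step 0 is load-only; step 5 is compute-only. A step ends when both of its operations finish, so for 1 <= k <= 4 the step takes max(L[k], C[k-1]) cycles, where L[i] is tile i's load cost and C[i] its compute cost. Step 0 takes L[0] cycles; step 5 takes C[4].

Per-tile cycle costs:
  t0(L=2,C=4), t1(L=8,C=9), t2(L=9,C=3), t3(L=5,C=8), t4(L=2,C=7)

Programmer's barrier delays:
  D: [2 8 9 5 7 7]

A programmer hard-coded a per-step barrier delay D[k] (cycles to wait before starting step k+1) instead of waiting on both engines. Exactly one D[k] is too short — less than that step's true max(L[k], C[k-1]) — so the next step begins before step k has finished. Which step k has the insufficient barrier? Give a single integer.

hazard at step 4

step 0: need L[0]=2 = 2; D[0]=2 ok
step 1: need max(L[1]=8,C[0]=4) = 8; D[1]=8 ok
step 2: need max(L[2]=9,C[1]=9) = 9; D[2]=9 ok
step 3: need max(L[3]=5,C[2]=3) = 5; D[3]=5 ok
step 4: need max(L[4]=2,C[3]=8) = 8; D[4]=7 SHORT
step 5: need C[4]=7 = 7; D[5]=7 ok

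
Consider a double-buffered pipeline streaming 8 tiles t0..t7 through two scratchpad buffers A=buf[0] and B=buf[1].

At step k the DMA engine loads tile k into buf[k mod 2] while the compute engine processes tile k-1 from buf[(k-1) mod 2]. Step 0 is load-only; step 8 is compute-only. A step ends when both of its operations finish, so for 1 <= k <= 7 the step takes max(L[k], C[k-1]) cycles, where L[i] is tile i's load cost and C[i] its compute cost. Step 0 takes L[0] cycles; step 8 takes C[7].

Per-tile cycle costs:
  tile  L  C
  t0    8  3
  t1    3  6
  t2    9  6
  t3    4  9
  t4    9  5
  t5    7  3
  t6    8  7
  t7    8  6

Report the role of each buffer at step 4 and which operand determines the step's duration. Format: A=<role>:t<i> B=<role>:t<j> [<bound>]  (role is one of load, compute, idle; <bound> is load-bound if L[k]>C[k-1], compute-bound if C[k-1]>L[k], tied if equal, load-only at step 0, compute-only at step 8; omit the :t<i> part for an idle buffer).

step 4: A=load:t4 B=compute:t3 [tied]

  0. 8=8c; end=8; A:t0 B:-
  1. max(3,3)=3c; end=11; A:t0 B:t1
  2. max(9,6)=9c; end=20; A:t2 B:t1
  3. max(4,6)=6c; end=26; A:t2 B:t3
  4. max(9,9)=9c; end=35; A:t4 B:t3
  5. max(7,5)=7c; end=42; A:t4 B:t5
  6. max(8,3)=8c; end=50; A:t6 B:t5
  7. max(8,7)=8c; end=58; A:t6 B:t7
  8. 6=6c; end=64; A:t6 B:t7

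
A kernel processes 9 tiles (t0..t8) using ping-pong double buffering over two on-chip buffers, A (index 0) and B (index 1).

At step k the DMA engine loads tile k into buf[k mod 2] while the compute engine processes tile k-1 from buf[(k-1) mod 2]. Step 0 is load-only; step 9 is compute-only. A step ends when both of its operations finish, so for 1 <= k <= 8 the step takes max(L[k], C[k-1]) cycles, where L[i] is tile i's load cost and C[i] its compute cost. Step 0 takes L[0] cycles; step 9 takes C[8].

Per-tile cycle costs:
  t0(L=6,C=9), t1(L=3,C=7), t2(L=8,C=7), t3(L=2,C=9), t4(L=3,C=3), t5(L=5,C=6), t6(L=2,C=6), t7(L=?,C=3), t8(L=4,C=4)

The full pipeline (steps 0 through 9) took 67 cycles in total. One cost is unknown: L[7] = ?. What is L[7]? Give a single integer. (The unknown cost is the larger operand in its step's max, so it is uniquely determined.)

L[7] = 9

step 0 = dur = L[0]=6 = 6
step 1 = dur = max(L[1]=3, C[0]=9) = 9
step 2 = dur = max(L[2]=8, C[1]=7) = 8
step 3 = dur = max(L[3]=2, C[2]=7) = 7
step 4 = dur = max(L[4]=3, C[3]=9) = 9
step 5 = dur = max(L[5]=5, C[4]=3) = 5
step 6 = dur = max(L[6]=2, C[5]=6) = 6
step 7 = dur = max(L[7]=?, C[6]=6) = L[7]  (unknown; binding)
step 8 = dur = max(L[8]=4, C[7]=3) = 4
step 9 = dur = C[8]=4 = 4
sum of known step durations = 58
dur[7] = total - known = 67 - 58 = 9
L[7] is the binding max in step 7, so L[7] = dur[7] = 9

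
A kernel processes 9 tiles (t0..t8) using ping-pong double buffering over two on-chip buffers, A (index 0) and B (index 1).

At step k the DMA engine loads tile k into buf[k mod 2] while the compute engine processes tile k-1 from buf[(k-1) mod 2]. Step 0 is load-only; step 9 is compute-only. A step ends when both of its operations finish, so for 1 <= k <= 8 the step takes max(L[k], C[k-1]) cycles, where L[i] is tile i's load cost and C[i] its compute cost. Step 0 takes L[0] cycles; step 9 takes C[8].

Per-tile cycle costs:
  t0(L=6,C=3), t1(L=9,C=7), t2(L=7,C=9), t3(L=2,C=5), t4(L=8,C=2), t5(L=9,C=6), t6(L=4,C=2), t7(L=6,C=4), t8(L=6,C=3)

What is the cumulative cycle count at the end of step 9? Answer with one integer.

end_cycle[9] = 69

k=0 load=t0/6c comp=- wait=6 total=6
k=1 load=t1/9c comp=t0/3c wait=9 total=15
k=2 load=t2/7c comp=t1/7c wait=7 total=22
k=3 load=t3/2c comp=t2/9c wait=9 total=31
k=4 load=t4/8c comp=t3/5c wait=8 total=39
k=5 load=t5/9c comp=t4/2c wait=9 total=48
k=6 load=t6/4c comp=t5/6c wait=6 total=54
k=7 load=t7/6c comp=t6/2c wait=6 total=60
k=8 load=t8/6c comp=t7/4c wait=6 total=66
k=9 load=- comp=t8/3c wait=3 total=69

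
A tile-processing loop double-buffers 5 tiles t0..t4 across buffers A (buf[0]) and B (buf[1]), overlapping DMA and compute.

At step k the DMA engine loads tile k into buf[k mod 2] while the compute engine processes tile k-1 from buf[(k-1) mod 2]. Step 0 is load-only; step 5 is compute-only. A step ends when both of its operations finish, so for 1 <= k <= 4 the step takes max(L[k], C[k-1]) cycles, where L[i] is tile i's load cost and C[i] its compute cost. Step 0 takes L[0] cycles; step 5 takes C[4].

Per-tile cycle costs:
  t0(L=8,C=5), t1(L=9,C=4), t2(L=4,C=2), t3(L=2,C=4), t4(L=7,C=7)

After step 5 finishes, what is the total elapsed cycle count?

[0] DMA t0→A (8c) ∥ CU idle ⇒ 8c, clock 8
[1] DMA t1→B (9c) ∥ CU A:t0 (5c) ⇒ 9c, clock 17
[2] DMA t2→A (4c) ∥ CU B:t1 (4c) ⇒ 4c, clock 21
[3] DMA t3→B (2c) ∥ CU A:t2 (2c) ⇒ 2c, clock 23
[4] DMA t4→A (7c) ∥ CU B:t3 (4c) ⇒ 7c, clock 30
[5] DMA idle ∥ CU A:t4 (7c) ⇒ 7c, clock 37

end_cycle[5] = 37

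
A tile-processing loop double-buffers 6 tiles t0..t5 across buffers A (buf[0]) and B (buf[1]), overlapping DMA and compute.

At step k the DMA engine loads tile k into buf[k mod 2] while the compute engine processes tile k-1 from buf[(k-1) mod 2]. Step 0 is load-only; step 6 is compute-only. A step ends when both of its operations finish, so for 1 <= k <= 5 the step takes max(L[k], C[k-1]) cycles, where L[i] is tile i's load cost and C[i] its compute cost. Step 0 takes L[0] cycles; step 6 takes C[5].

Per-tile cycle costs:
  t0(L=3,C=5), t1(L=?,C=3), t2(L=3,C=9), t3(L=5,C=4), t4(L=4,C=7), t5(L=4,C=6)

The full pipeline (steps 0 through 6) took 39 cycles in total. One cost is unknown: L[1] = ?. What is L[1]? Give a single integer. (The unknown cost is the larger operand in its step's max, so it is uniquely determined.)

step 0 → dur = L[0]=3 = 3
step 1 → dur = max(L[1]=?, C[0]=5) = L[1]  (unknown; binding)
step 2 → dur = max(L[2]=3, C[1]=3) = 3
step 3 → dur = max(L[3]=5, C[2]=9) = 9
step 4 → dur = max(L[4]=4, C[3]=4) = 4
step 5 → dur = max(L[5]=4, C[4]=7) = 7
step 6 → dur = C[5]=6 = 6
sum of known step durations = 32
dur[1] = total - known = 39 - 32 = 7
L[1] is the binding max in step 1, so L[1] = dur[1] = 7

L[1] = 7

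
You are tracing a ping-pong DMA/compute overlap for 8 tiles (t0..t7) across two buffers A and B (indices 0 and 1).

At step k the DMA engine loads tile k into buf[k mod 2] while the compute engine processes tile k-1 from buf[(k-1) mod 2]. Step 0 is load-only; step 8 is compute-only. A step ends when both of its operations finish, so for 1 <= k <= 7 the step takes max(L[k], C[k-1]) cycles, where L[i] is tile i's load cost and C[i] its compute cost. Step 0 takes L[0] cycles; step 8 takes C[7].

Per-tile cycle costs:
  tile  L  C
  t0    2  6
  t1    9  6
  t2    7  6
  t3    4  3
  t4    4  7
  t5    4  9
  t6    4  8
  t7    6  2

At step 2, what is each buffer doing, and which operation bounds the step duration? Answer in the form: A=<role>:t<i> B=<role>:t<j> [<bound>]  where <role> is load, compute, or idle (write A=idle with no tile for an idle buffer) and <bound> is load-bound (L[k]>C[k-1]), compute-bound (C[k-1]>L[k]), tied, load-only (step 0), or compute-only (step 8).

k=0 load=t0/2c comp=- wait=2 total=2
k=1 load=t1/9c comp=t0/6c wait=9 total=11
k=2 load=t2/7c comp=t1/6c wait=7 total=18
k=3 load=t3/4c comp=t2/6c wait=6 total=24
k=4 load=t4/4c comp=t3/3c wait=4 total=28
k=5 load=t5/4c comp=t4/7c wait=7 total=35
k=6 load=t6/4c comp=t5/9c wait=9 total=44
k=7 load=t7/6c comp=t6/8c wait=8 total=52
k=8 load=- comp=t7/2c wait=2 total=54

step 2: A=load:t2 B=compute:t1 [load-bound]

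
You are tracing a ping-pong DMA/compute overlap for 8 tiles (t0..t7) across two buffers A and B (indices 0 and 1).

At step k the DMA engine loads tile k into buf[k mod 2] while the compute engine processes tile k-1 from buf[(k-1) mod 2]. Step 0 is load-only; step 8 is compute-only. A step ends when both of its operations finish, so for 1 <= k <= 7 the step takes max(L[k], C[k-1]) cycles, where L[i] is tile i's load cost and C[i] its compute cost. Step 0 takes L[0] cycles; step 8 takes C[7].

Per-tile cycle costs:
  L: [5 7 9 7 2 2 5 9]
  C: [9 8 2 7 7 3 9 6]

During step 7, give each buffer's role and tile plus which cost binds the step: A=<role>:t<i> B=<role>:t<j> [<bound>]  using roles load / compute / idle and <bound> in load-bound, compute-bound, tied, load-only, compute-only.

step 7: A=compute:t6 B=load:t7 [tied]

[0] DMA t0→A (5c) ∥ CU idle ⇒ 5c, clock 5
[1] DMA t1→B (7c) ∥ CU A:t0 (9c) ⇒ 9c, clock 14
[2] DMA t2→A (9c) ∥ CU B:t1 (8c) ⇒ 9c, clock 23
[3] DMA t3→B (7c) ∥ CU A:t2 (2c) ⇒ 7c, clock 30
[4] DMA t4→A (2c) ∥ CU B:t3 (7c) ⇒ 7c, clock 37
[5] DMA t5→B (2c) ∥ CU A:t4 (7c) ⇒ 7c, clock 44
[6] DMA t6→A (5c) ∥ CU B:t5 (3c) ⇒ 5c, clock 49
[7] DMA t7→B (9c) ∥ CU A:t6 (9c) ⇒ 9c, clock 58
[8] DMA idle ∥ CU B:t7 (6c) ⇒ 6c, clock 64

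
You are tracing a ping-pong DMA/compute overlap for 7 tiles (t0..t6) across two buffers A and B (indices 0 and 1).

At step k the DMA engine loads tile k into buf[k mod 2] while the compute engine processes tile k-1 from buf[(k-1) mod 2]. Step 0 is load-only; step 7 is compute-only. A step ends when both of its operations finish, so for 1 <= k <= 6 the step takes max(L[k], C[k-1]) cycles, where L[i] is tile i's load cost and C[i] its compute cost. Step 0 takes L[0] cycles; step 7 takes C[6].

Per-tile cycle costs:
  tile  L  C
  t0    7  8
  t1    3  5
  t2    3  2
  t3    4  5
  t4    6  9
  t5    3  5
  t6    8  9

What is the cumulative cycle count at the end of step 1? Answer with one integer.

step 0: L[0]=7 → dur=7, Σ=7 | A=load:t0 B=idle [load-only]
step 1: L[1]=3 C[0]=8 → dur=8, Σ=15 | A=compute:t0 B=load:t1 [compute-bound]
step 2: L[2]=3 C[1]=5 → dur=5, Σ=20 | A=load:t2 B=compute:t1 [compute-bound]
step 3: L[3]=4 C[2]=2 → dur=4, Σ=24 | A=compute:t2 B=load:t3 [load-bound]
step 4: L[4]=6 C[3]=5 → dur=6, Σ=30 | A=load:t4 B=compute:t3 [load-bound]
step 5: L[5]=3 C[4]=9 → dur=9, Σ=39 | A=compute:t4 B=load:t5 [compute-bound]
step 6: L[6]=8 C[5]=5 → dur=8, Σ=47 | A=load:t6 B=compute:t5 [load-bound]
step 7: C[6]=9 → dur=9, Σ=56 | A=compute:t6 B=idle [compute-only]

end_cycle[1] = 15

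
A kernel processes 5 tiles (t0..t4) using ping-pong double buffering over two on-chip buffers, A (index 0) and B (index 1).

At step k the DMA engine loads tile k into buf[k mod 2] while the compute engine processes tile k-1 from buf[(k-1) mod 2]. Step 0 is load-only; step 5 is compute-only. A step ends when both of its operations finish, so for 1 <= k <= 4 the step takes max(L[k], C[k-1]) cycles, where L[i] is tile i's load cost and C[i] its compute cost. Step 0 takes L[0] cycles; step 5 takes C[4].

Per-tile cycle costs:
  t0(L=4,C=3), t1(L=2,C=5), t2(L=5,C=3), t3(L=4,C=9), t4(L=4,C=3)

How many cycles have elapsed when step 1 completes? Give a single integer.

end_cycle[1] = 7

  0. 4=4c; end=4; A:t0 B:-
  1. max(2,3)=3c; end=7; A:t0 B:t1
  2. max(5,5)=5c; end=12; A:t2 B:t1
  3. max(4,3)=4c; end=16; A:t2 B:t3
  4. max(4,9)=9c; end=25; A:t4 B:t3
  5. 3=3c; end=28; A:t4 B:t3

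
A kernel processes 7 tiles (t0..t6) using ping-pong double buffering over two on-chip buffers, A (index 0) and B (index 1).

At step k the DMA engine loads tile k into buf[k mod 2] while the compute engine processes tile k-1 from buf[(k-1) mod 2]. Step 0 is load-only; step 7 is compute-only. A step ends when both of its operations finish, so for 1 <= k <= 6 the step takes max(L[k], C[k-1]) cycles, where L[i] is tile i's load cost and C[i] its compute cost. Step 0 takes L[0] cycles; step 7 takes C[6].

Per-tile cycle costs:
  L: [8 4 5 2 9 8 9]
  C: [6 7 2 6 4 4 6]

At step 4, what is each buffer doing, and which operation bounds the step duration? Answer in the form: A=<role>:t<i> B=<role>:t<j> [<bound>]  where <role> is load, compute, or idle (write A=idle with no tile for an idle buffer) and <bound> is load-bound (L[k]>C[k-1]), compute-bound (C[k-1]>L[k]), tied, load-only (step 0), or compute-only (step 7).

step 4: A=load:t4 B=compute:t3 [load-bound]

step 0: L[0]=8 → dur=8, Σ=8 | A=load:t0 B=idle [load-only]
step 1: L[1]=4 C[0]=6 → dur=6, Σ=14 | A=compute:t0 B=load:t1 [compute-bound]
step 2: L[2]=5 C[1]=7 → dur=7, Σ=21 | A=load:t2 B=compute:t1 [compute-bound]
step 3: L[3]=2 C[2]=2 → dur=2, Σ=23 | A=compute:t2 B=load:t3 [tied]
step 4: L[4]=9 C[3]=6 → dur=9, Σ=32 | A=load:t4 B=compute:t3 [load-bound]
step 5: L[5]=8 C[4]=4 → dur=8, Σ=40 | A=compute:t4 B=load:t5 [load-bound]
step 6: L[6]=9 C[5]=4 → dur=9, Σ=49 | A=load:t6 B=compute:t5 [load-bound]
step 7: C[6]=6 → dur=6, Σ=55 | A=compute:t6 B=idle [compute-only]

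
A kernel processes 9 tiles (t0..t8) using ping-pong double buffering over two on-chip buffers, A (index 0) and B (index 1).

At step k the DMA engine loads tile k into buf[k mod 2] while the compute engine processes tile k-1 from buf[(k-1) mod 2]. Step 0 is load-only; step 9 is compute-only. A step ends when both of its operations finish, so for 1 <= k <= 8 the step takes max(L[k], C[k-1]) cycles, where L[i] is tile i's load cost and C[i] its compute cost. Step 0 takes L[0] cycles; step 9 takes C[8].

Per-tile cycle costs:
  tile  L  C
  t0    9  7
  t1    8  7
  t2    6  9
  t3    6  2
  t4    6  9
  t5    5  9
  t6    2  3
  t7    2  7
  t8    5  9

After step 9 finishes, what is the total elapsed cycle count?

end_cycle[9] = 76

  0. 9=9c; end=9; A:t0 B:-
  1. max(8,7)=8c; end=17; A:t0 B:t1
  2. max(6,7)=7c; end=24; A:t2 B:t1
  3. max(6,9)=9c; end=33; A:t2 B:t3
  4. max(6,2)=6c; end=39; A:t4 B:t3
  5. max(5,9)=9c; end=48; A:t4 B:t5
  6. max(2,9)=9c; end=57; A:t6 B:t5
  7. max(2,3)=3c; end=60; A:t6 B:t7
  8. max(5,7)=7c; end=67; A:t8 B:t7
  9. 9=9c; end=76; A:t8 B:t7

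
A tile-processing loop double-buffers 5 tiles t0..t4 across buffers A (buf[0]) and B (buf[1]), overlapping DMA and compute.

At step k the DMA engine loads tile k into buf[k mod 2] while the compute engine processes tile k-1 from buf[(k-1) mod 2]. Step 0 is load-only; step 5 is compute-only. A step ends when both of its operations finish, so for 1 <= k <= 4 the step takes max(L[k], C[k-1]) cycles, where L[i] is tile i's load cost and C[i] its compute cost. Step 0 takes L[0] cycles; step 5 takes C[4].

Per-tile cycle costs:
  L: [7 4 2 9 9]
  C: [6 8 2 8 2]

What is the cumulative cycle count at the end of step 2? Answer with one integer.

end_cycle[2] = 21

  0. 7=7c; end=7; A:t0 B:-
  1. max(4,6)=6c; end=13; A:t0 B:t1
  2. max(2,8)=8c; end=21; A:t2 B:t1
  3. max(9,2)=9c; end=30; A:t2 B:t3
  4. max(9,8)=9c; end=39; A:t4 B:t3
  5. 2=2c; end=41; A:t4 B:t3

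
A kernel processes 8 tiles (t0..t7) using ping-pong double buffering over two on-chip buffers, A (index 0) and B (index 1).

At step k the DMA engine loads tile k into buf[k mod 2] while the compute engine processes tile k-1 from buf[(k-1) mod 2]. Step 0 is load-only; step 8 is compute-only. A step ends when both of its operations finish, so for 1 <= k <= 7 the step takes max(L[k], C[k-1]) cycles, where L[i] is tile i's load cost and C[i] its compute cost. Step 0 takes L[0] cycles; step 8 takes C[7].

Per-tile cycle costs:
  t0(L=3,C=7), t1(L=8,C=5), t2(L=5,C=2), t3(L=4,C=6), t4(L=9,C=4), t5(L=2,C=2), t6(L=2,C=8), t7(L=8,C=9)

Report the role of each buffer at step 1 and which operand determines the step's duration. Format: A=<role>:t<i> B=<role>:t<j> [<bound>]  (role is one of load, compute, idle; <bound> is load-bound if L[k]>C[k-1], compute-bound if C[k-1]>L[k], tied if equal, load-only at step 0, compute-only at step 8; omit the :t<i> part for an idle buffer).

k=0 load=t0/3c comp=- wait=3 total=3
k=1 load=t1/8c comp=t0/7c wait=8 total=11
k=2 load=t2/5c comp=t1/5c wait=5 total=16
k=3 load=t3/4c comp=t2/2c wait=4 total=20
k=4 load=t4/9c comp=t3/6c wait=9 total=29
k=5 load=t5/2c comp=t4/4c wait=4 total=33
k=6 load=t6/2c comp=t5/2c wait=2 total=35
k=7 load=t7/8c comp=t6/8c wait=8 total=43
k=8 load=- comp=t7/9c wait=9 total=52

step 1: A=compute:t0 B=load:t1 [load-bound]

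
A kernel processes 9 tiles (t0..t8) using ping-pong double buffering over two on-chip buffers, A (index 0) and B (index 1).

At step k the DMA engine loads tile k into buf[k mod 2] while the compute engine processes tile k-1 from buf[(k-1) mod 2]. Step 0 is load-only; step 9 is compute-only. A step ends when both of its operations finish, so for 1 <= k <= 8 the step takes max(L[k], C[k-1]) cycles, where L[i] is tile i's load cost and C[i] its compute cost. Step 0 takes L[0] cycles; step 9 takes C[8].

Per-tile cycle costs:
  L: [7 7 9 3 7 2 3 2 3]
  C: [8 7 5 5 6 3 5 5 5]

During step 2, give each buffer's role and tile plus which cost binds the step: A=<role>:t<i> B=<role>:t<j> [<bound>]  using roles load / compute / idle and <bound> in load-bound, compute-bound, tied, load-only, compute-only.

step 2: A=load:t2 B=compute:t1 [load-bound]

[0] DMA t0→A (7c) ∥ CU idle ⇒ 7c, clock 7
[1] DMA t1→B (7c) ∥ CU A:t0 (8c) ⇒ 8c, clock 15
[2] DMA t2→A (9c) ∥ CU B:t1 (7c) ⇒ 9c, clock 24
[3] DMA t3→B (3c) ∥ CU A:t2 (5c) ⇒ 5c, clock 29
[4] DMA t4→A (7c) ∥ CU B:t3 (5c) ⇒ 7c, clock 36
[5] DMA t5→B (2c) ∥ CU A:t4 (6c) ⇒ 6c, clock 42
[6] DMA t6→A (3c) ∥ CU B:t5 (3c) ⇒ 3c, clock 45
[7] DMA t7→B (2c) ∥ CU A:t6 (5c) ⇒ 5c, clock 50
[8] DMA t8→A (3c) ∥ CU B:t7 (5c) ⇒ 5c, clock 55
[9] DMA idle ∥ CU A:t8 (5c) ⇒ 5c, clock 60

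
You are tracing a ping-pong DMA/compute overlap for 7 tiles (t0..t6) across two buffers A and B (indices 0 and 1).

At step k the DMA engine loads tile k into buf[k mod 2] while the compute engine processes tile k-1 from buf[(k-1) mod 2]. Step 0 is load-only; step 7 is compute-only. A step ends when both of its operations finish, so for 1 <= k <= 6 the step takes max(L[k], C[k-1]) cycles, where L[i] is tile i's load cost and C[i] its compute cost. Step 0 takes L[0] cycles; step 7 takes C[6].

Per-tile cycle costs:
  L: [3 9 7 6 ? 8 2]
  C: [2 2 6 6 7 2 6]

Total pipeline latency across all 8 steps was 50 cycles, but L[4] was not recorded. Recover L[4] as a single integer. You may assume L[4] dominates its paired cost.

L[4] = 9

step 0 → dur = L[0]=3 = 3
step 1 → dur = max(L[1]=9, C[0]=2) = 9
step 2 → dur = max(L[2]=7, C[1]=2) = 7
step 3 → dur = max(L[3]=6, C[2]=6) = 6
step 4 → dur = max(L[4]=?, C[3]=6) = L[4]  (unknown; binding)
step 5 → dur = max(L[5]=8, C[4]=7) = 8
step 6 → dur = max(L[6]=2, C[5]=2) = 2
step 7 → dur = C[6]=6 = 6
sum of known step durations = 41
dur[4] = total - known = 50 - 41 = 9
L[4] is the binding max in step 4, so L[4] = dur[4] = 9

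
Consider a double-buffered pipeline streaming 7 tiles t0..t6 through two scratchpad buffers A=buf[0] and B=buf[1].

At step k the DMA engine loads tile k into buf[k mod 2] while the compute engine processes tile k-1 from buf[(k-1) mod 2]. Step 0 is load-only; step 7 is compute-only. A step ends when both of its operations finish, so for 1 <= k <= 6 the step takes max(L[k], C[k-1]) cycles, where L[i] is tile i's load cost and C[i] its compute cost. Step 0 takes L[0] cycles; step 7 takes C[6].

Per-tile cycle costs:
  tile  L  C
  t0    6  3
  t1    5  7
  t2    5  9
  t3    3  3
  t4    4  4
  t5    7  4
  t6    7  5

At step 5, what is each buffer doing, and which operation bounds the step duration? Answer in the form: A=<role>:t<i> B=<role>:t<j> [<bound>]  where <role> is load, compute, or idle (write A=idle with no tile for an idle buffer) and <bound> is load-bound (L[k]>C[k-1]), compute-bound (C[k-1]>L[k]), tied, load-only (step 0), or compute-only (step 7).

step 5: A=compute:t4 B=load:t5 [load-bound]

step 0: L[0]=6 → dur=6, Σ=6 | A=load:t0 B=idle [load-only]
step 1: L[1]=5 C[0]=3 → dur=5, Σ=11 | A=compute:t0 B=load:t1 [load-bound]
step 2: L[2]=5 C[1]=7 → dur=7, Σ=18 | A=load:t2 B=compute:t1 [compute-bound]
step 3: L[3]=3 C[2]=9 → dur=9, Σ=27 | A=compute:t2 B=load:t3 [compute-bound]
step 4: L[4]=4 C[3]=3 → dur=4, Σ=31 | A=load:t4 B=compute:t3 [load-bound]
step 5: L[5]=7 C[4]=4 → dur=7, Σ=38 | A=compute:t4 B=load:t5 [load-bound]
step 6: L[6]=7 C[5]=4 → dur=7, Σ=45 | A=load:t6 B=compute:t5 [load-bound]
step 7: C[6]=5 → dur=5, Σ=50 | A=compute:t6 B=idle [compute-only]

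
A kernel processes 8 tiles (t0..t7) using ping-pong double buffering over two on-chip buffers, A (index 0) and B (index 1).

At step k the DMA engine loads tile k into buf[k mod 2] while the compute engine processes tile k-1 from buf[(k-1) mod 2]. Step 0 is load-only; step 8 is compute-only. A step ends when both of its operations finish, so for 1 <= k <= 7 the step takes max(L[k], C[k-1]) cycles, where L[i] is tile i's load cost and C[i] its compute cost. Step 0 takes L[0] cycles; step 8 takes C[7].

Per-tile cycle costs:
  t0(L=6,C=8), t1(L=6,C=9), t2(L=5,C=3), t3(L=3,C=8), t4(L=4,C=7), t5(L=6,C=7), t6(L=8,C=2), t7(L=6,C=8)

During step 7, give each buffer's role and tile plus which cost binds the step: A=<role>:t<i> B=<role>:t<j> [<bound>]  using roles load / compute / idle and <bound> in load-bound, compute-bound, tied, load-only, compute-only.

step 7: A=compute:t6 B=load:t7 [load-bound]

step 0: L[0]=6 → dur=6, Σ=6 | A=load:t0 B=idle [load-only]
step 1: L[1]=6 C[0]=8 → dur=8, Σ=14 | A=compute:t0 B=load:t1 [compute-bound]
step 2: L[2]=5 C[1]=9 → dur=9, Σ=23 | A=load:t2 B=compute:t1 [compute-bound]
step 3: L[3]=3 C[2]=3 → dur=3, Σ=26 | A=compute:t2 B=load:t3 [tied]
step 4: L[4]=4 C[3]=8 → dur=8, Σ=34 | A=load:t4 B=compute:t3 [compute-bound]
step 5: L[5]=6 C[4]=7 → dur=7, Σ=41 | A=compute:t4 B=load:t5 [compute-bound]
step 6: L[6]=8 C[5]=7 → dur=8, Σ=49 | A=load:t6 B=compute:t5 [load-bound]
step 7: L[7]=6 C[6]=2 → dur=6, Σ=55 | A=compute:t6 B=load:t7 [load-bound]
step 8: C[7]=8 → dur=8, Σ=63 | A=idle B=compute:t7 [compute-only]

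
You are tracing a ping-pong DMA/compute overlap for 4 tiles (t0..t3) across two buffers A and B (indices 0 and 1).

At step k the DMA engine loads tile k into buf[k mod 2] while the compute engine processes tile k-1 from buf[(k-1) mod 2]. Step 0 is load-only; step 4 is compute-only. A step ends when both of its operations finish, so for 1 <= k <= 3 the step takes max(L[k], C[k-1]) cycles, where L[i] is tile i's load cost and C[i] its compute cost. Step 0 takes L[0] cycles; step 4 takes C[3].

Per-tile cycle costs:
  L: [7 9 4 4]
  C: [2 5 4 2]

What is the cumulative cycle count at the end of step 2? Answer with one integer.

[0] DMA t0→A (7c) ∥ CU idle ⇒ 7c, clock 7
[1] DMA t1→B (9c) ∥ CU A:t0 (2c) ⇒ 9c, clock 16
[2] DMA t2→A (4c) ∥ CU B:t1 (5c) ⇒ 5c, clock 21
[3] DMA t3→B (4c) ∥ CU A:t2 (4c) ⇒ 4c, clock 25
[4] DMA idle ∥ CU B:t3 (2c) ⇒ 2c, clock 27

end_cycle[2] = 21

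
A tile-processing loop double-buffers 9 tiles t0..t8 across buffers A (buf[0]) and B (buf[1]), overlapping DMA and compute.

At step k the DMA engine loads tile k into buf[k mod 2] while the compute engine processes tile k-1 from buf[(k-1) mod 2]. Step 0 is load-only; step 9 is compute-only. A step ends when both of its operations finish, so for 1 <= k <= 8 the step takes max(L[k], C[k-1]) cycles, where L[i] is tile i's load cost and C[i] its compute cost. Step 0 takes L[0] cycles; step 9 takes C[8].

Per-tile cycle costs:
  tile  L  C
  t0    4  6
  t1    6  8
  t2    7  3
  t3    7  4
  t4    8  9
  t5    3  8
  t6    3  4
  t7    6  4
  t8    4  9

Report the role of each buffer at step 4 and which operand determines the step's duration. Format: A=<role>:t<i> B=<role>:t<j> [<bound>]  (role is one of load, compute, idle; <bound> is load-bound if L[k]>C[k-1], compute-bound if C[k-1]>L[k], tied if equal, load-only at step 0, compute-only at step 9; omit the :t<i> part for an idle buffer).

  0. 4=4c; end=4; A:t0 B:-
  1. max(6,6)=6c; end=10; A:t0 B:t1
  2. max(7,8)=8c; end=18; A:t2 B:t1
  3. max(7,3)=7c; end=25; A:t2 B:t3
  4. max(8,4)=8c; end=33; A:t4 B:t3
  5. max(3,9)=9c; end=42; A:t4 B:t5
  6. max(3,8)=8c; end=50; A:t6 B:t5
  7. max(6,4)=6c; end=56; A:t6 B:t7
  8. max(4,4)=4c; end=60; A:t8 B:t7
  9. 9=9c; end=69; A:t8 B:t7

step 4: A=load:t4 B=compute:t3 [load-bound]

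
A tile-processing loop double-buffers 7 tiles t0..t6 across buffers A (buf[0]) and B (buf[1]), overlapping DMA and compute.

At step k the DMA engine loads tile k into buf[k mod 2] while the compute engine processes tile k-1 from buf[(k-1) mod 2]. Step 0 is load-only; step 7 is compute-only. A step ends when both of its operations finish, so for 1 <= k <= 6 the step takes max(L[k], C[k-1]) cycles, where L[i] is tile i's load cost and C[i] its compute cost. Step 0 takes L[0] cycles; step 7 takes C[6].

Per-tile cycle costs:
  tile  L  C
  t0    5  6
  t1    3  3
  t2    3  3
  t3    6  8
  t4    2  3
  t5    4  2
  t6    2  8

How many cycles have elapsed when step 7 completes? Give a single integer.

[0] DMA t0→A (5c) ∥ CU idle ⇒ 5c, clock 5
[1] DMA t1→B (3c) ∥ CU A:t0 (6c) ⇒ 6c, clock 11
[2] DMA t2→A (3c) ∥ CU B:t1 (3c) ⇒ 3c, clock 14
[3] DMA t3→B (6c) ∥ CU A:t2 (3c) ⇒ 6c, clock 20
[4] DMA t4→A (2c) ∥ CU B:t3 (8c) ⇒ 8c, clock 28
[5] DMA t5→B (4c) ∥ CU A:t4 (3c) ⇒ 4c, clock 32
[6] DMA t6→A (2c) ∥ CU B:t5 (2c) ⇒ 2c, clock 34
[7] DMA idle ∥ CU A:t6 (8c) ⇒ 8c, clock 42

end_cycle[7] = 42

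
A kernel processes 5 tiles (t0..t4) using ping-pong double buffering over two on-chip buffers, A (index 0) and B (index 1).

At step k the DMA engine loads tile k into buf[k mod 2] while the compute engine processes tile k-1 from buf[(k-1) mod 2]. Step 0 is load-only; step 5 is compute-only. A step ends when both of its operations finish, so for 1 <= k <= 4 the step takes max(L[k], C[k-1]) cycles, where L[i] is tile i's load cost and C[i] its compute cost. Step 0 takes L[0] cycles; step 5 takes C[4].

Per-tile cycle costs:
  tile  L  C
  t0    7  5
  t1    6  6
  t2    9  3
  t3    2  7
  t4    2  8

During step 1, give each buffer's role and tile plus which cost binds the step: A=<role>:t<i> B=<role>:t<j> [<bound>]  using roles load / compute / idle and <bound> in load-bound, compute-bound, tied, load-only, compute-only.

[0] DMA t0→A (7c) ∥ CU idle ⇒ 7c, clock 7
[1] DMA t1→B (6c) ∥ CU A:t0 (5c) ⇒ 6c, clock 13
[2] DMA t2→A (9c) ∥ CU B:t1 (6c) ⇒ 9c, clock 22
[3] DMA t3→B (2c) ∥ CU A:t2 (3c) ⇒ 3c, clock 25
[4] DMA t4→A (2c) ∥ CU B:t3 (7c) ⇒ 7c, clock 32
[5] DMA idle ∥ CU A:t4 (8c) ⇒ 8c, clock 40

step 1: A=compute:t0 B=load:t1 [load-bound]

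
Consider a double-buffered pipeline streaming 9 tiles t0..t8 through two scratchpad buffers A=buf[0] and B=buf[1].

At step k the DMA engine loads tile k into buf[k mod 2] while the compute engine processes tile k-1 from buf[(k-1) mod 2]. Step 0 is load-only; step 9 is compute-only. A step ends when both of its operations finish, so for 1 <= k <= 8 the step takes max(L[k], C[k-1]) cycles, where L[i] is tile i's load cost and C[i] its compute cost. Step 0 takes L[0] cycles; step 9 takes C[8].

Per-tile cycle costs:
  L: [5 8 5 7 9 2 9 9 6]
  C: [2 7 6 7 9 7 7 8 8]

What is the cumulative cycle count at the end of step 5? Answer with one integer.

end_cycle[5] = 45

  0. 5=5c; end=5; A:t0 B:-
  1. max(8,2)=8c; end=13; A:t0 B:t1
  2. max(5,7)=7c; end=20; A:t2 B:t1
  3. max(7,6)=7c; end=27; A:t2 B:t3
  4. max(9,7)=9c; end=36; A:t4 B:t3
  5. max(2,9)=9c; end=45; A:t4 B:t5
  6. max(9,7)=9c; end=54; A:t6 B:t5
  7. max(9,7)=9c; end=63; A:t6 B:t7
  8. max(6,8)=8c; end=71; A:t8 B:t7
  9. 8=8c; end=79; A:t8 B:t7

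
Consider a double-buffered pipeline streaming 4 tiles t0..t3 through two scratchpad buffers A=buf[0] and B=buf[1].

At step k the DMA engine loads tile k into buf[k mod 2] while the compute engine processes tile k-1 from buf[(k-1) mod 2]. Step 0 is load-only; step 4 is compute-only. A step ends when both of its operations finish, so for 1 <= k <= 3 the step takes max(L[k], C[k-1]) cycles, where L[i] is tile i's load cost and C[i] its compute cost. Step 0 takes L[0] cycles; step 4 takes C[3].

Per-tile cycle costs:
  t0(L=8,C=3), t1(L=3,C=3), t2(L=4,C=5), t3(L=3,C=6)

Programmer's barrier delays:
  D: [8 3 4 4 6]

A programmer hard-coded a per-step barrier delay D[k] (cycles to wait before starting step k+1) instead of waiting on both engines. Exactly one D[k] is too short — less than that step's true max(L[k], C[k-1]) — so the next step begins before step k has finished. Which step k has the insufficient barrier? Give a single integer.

hazard at step 3

[0] required=L[0]=8=8 vs D=8 ok
[1] required=max(L[1]=3,C[0]=3)=3 vs D=3 ok
[2] required=max(L[2]=4,C[1]=3)=4 vs D=4 ok
[3] required=max(L[3]=3,C[2]=5)=5 vs D=4 SHORT
[4] required=C[3]=6=6 vs D=6 ok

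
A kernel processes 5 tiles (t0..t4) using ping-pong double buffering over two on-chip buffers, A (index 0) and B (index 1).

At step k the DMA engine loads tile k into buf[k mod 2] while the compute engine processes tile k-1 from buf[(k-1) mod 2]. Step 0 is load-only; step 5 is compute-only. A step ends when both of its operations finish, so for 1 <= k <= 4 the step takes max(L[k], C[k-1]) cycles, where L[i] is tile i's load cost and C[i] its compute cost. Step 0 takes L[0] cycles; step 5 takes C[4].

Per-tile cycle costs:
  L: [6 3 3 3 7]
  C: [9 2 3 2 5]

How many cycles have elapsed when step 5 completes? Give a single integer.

end_cycle[5] = 33

[0] DMA t0→A (6c) ∥ CU idle ⇒ 6c, clock 6
[1] DMA t1→B (3c) ∥ CU A:t0 (9c) ⇒ 9c, clock 15
[2] DMA t2→A (3c) ∥ CU B:t1 (2c) ⇒ 3c, clock 18
[3] DMA t3→B (3c) ∥ CU A:t2 (3c) ⇒ 3c, clock 21
[4] DMA t4→A (7c) ∥ CU B:t3 (2c) ⇒ 7c, clock 28
[5] DMA idle ∥ CU A:t4 (5c) ⇒ 5c, clock 33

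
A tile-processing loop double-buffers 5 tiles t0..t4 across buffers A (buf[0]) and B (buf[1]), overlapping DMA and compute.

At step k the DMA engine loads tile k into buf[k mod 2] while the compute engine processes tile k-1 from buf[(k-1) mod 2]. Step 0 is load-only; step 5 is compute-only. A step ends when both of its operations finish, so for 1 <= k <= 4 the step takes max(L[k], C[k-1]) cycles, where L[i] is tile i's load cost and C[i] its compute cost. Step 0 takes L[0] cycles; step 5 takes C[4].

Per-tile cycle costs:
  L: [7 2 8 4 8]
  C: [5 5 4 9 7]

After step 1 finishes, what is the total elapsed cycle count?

k=0 load=t0/7c comp=- wait=7 total=7
k=1 load=t1/2c comp=t0/5c wait=5 total=12
k=2 load=t2/8c comp=t1/5c wait=8 total=20
k=3 load=t3/4c comp=t2/4c wait=4 total=24
k=4 load=t4/8c comp=t3/9c wait=9 total=33
k=5 load=- comp=t4/7c wait=7 total=40

end_cycle[1] = 12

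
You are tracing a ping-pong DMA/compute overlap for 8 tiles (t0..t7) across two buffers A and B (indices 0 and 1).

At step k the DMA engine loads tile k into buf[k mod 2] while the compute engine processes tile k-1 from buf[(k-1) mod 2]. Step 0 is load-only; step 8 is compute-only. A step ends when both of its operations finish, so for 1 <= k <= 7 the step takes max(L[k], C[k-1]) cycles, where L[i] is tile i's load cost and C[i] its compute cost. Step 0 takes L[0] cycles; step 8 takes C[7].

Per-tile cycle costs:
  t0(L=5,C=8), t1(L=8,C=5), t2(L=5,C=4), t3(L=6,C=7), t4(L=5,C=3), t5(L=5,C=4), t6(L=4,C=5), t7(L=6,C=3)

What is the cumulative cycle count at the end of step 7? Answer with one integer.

end_cycle[7] = 46

k=0 load=t0/5c comp=- wait=5 total=5
k=1 load=t1/8c comp=t0/8c wait=8 total=13
k=2 load=t2/5c comp=t1/5c wait=5 total=18
k=3 load=t3/6c comp=t2/4c wait=6 total=24
k=4 load=t4/5c comp=t3/7c wait=7 total=31
k=5 load=t5/5c comp=t4/3c wait=5 total=36
k=6 load=t6/4c comp=t5/4c wait=4 total=40
k=7 load=t7/6c comp=t6/5c wait=6 total=46
k=8 load=- comp=t7/3c wait=3 total=49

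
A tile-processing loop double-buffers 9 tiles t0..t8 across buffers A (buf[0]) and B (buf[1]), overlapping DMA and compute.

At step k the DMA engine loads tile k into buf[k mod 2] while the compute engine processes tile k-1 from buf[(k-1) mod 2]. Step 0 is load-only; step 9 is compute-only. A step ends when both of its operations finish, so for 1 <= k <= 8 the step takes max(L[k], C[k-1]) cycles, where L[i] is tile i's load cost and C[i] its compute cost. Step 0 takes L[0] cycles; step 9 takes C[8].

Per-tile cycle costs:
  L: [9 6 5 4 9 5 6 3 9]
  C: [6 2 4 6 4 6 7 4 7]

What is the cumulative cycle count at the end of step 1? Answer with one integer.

end_cycle[1] = 15

step 0: L[0]=9 → dur=9, Σ=9 | A=load:t0 B=idle [load-only]
step 1: L[1]=6 C[0]=6 → dur=6, Σ=15 | A=compute:t0 B=load:t1 [tied]
step 2: L[2]=5 C[1]=2 → dur=5, Σ=20 | A=load:t2 B=compute:t1 [load-bound]
step 3: L[3]=4 C[2]=4 → dur=4, Σ=24 | A=compute:t2 B=load:t3 [tied]
step 4: L[4]=9 C[3]=6 → dur=9, Σ=33 | A=load:t4 B=compute:t3 [load-bound]
step 5: L[5]=5 C[4]=4 → dur=5, Σ=38 | A=compute:t4 B=load:t5 [load-bound]
step 6: L[6]=6 C[5]=6 → dur=6, Σ=44 | A=load:t6 B=compute:t5 [tied]
step 7: L[7]=3 C[6]=7 → dur=7, Σ=51 | A=compute:t6 B=load:t7 [compute-bound]
step 8: L[8]=9 C[7]=4 → dur=9, Σ=60 | A=load:t8 B=compute:t7 [load-bound]
step 9: C[8]=7 → dur=7, Σ=67 | A=compute:t8 B=idle [compute-only]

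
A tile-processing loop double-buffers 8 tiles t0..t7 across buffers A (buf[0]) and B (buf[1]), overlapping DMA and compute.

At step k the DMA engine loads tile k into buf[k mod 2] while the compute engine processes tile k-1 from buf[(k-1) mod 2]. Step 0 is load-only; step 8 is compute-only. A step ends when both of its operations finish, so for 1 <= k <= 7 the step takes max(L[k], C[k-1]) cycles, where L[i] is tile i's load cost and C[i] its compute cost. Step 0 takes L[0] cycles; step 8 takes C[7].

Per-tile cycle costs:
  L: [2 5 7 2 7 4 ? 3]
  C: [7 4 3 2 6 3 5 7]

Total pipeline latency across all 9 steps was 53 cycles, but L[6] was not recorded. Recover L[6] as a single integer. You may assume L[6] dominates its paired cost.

step 0 | dur = L[0]=2 = 2
step 1 | dur = max(L[1]=5, C[0]=7) = 7
step 2 | dur = max(L[2]=7, C[1]=4) = 7
step 3 | dur = max(L[3]=2, C[2]=3) = 3
step 4 | dur = max(L[4]=7, C[3]=2) = 7
step 5 | dur = max(L[5]=4, C[4]=6) = 6
step 6 | dur = max(L[6]=?, C[5]=3) = L[6]  (unknown; binding)
step 7 | dur = max(L[7]=3, C[6]=5) = 5
step 8 | dur = C[7]=7 = 7
sum of known step durations = 44
dur[6] = total - known = 53 - 44 = 9
L[6] is the binding max in step 6, so L[6] = dur[6] = 9

L[6] = 9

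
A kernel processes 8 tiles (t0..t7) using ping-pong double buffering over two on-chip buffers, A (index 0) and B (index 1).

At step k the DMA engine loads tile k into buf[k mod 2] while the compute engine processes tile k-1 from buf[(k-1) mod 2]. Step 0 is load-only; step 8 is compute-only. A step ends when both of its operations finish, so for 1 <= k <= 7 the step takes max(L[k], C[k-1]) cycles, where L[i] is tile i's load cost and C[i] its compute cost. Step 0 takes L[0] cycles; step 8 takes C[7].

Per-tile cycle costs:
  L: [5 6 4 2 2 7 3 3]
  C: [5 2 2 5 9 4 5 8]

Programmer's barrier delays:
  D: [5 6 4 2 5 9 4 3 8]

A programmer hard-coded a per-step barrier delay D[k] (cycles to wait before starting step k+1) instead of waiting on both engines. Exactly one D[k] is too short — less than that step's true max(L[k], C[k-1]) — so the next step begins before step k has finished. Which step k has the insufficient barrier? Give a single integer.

hazard at step 7

[0] required=L[0]=5=5 vs D=5 ok
[1] required=max(L[1]=6,C[0]=5)=6 vs D=6 ok
[2] required=max(L[2]=4,C[1]=2)=4 vs D=4 ok
[3] required=max(L[3]=2,C[2]=2)=2 vs D=2 ok
[4] required=max(L[4]=2,C[3]=5)=5 vs D=5 ok
[5] required=max(L[5]=7,C[4]=9)=9 vs D=9 ok
[6] required=max(L[6]=3,C[5]=4)=4 vs D=4 ok
[7] required=max(L[7]=3,C[6]=5)=5 vs D=3 SHORT
[8] required=C[7]=8=8 vs D=8 ok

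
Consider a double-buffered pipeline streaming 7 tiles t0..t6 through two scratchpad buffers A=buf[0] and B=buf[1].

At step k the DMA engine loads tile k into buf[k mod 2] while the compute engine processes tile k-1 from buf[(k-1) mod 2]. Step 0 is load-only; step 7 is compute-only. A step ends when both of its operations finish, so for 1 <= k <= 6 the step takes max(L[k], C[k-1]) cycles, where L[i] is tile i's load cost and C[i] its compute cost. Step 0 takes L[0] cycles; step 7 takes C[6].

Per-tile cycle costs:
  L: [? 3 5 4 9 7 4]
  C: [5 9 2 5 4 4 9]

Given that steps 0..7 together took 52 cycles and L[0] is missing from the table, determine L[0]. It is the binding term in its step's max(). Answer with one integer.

step 0 → dur = L[0]=? = L[0]  (unknown; binding)
step 1 → dur = max(L[1]=3, C[0]=5) = 5
step 2 → dur = max(L[2]=5, C[1]=9) = 9
step 3 → dur = max(L[3]=4, C[2]=2) = 4
step 4 → dur = max(L[4]=9, C[3]=5) = 9
step 5 → dur = max(L[5]=7, C[4]=4) = 7
step 6 → dur = max(L[6]=4, C[5]=4) = 4
step 7 → dur = C[6]=9 = 9
sum of known step durations = 47
dur[0] = total - known = 52 - 47 = 5
L[0] is the binding max in step 0, so L[0] = dur[0] = 5

L[0] = 5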